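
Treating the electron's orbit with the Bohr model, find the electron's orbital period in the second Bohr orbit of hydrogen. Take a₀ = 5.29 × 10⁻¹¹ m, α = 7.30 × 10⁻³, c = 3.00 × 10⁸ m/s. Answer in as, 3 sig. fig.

1210 as

r = n²a₀/Z = 2²·5.29 × 10⁻¹¹/1 = 2.12 × 10⁻¹⁰ m
v = Zαc/n = 1·0.00730·3.00 × 10⁸/2 = 1.09 × 10⁶ m/s
T = 2πr/v = 1.21 × 10⁻¹⁵ s = 1210 as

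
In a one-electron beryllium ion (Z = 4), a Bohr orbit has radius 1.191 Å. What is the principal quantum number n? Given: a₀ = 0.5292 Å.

r_n = n²a₀/Z ⇒ n² = rZ/a₀ = 1.191 × 4 / 0.5292 ≈ 9.00
n = 3

3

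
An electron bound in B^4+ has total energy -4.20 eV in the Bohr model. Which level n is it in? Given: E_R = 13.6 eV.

9

E_n = −E_R Z²/n² ⇒ n² = E_R Z²/(−E_n) = 13.6 × 5² / 4.20 ≈ 80.95
n = 9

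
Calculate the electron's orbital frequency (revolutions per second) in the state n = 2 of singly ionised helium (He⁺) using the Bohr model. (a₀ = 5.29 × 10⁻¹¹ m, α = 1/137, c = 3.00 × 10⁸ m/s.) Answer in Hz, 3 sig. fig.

r = n²a₀/Z = 1.06 × 10⁻¹⁰ m, v = Zαc/n = 2.19 × 10⁶ m/s
f = v/(2πr) = 3.29 × 10¹⁵ Hz

3.29 × 10¹⁵ Hz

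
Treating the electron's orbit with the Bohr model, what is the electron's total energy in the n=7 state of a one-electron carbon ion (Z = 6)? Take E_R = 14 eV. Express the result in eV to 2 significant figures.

-10 eV

E_n = −E_R·Z²/n² = −14 × 6²/7² = -10 eV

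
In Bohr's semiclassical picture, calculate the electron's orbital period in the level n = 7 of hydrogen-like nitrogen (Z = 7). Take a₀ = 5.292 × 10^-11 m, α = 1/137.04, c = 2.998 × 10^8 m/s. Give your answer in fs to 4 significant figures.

1.064 fs

r = n²a₀/Z = 7²·5.292 × 10^-11/7 = 3.704 × 10^-10 m
v = Zαc/n = 7·0.007297·2.998 × 10^8/7 = 2.188 × 10^6 m/s
T = 2πr/v = 1.064 × 10^-15 s = 1.064 fs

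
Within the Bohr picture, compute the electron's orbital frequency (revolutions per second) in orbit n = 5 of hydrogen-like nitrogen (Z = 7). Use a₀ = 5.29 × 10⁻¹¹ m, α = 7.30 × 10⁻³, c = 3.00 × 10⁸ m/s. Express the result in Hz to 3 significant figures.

2.58 × 10¹⁵ Hz

r = n²a₀/Z = 1.89 × 10⁻¹⁰ m, v = Zαc/n = 3.07 × 10⁶ m/s
f = v/(2πr) = 2.58 × 10¹⁵ Hz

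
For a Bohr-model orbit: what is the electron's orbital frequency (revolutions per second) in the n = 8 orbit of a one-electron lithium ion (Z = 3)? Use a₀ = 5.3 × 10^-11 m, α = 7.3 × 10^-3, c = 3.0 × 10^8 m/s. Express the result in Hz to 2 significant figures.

1.2 × 10^14 Hz

r = n²a₀/Z = 1.1 × 10^-9 m, v = Zαc/n = 8.2 × 10^5 m/s
f = v/(2πr) = 1.2 × 10^14 Hz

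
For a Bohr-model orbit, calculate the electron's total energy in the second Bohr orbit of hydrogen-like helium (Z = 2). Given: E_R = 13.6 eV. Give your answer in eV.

E_n = −E_R·Z²/n² = −13.6 × 2²/2² = -13.6 eV

-13.6 eV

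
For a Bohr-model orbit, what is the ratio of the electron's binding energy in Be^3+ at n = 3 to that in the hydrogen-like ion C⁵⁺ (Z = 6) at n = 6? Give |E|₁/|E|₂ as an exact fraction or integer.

16/9

|E| ∝ Z^2 · n^-2
|E|₁/|E|₂ = (4/6)^2 · (3/6)^-2 = 16/9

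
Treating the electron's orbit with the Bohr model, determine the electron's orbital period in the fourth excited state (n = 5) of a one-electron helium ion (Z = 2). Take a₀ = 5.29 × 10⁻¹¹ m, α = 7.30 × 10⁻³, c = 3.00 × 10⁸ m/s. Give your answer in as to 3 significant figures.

4740 as

r = n²a₀/Z = 5²·5.29 × 10⁻¹¹/2 = 6.61 × 10⁻¹⁰ m
v = Zαc/n = 2·0.00730·3.00 × 10⁸/5 = 8.76 × 10⁵ m/s
T = 2πr/v = 4.74 × 10⁻¹⁵ s = 4740 as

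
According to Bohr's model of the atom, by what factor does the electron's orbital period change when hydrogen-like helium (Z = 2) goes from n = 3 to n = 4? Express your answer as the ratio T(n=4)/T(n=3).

T ∝ Z^-2 · n^3; with Z fixed, T ∝ n^3.
T(n=4)/T(n=3) = (4/3)^3 = 64/27

64/27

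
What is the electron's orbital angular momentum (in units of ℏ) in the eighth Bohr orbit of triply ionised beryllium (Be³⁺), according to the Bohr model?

8

L_n = nℏ, so L/ℏ = n = 8.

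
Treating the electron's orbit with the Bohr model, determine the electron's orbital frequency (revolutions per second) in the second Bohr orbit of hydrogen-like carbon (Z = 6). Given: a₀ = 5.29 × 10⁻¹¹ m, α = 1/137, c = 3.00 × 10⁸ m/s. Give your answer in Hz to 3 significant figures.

2.96 × 10¹⁶ Hz

r = n²a₀/Z = 3.53 × 10⁻¹¹ m, v = Zαc/n = 6.57 × 10⁶ m/s
f = v/(2πr) = 2.96 × 10¹⁶ Hz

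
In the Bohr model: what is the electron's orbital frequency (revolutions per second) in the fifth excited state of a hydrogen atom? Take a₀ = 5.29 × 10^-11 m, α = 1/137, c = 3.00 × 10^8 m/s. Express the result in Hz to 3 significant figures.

r = n²a₀/Z = 1.90 × 10^-9 m, v = Zαc/n = 3.65 × 10^5 m/s
f = v/(2πr) = 3.05 × 10^13 Hz

3.05 × 10^13 Hz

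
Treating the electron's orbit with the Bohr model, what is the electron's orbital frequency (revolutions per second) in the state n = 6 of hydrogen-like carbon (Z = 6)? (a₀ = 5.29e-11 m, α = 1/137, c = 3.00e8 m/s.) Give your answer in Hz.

r = n²a₀/Z = 3.17e-10 m, v = Zαc/n = 2.19e6 m/s
f = v/(2πr) = 1.10e15 Hz

1.10e15 Hz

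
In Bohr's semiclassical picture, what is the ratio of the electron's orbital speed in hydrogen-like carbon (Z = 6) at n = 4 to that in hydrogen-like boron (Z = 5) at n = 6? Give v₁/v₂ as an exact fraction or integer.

9/5

v ∝ Z^1 · n^-1
v₁/v₂ = (6/5)^1 · (4/6)^-1 = 9/5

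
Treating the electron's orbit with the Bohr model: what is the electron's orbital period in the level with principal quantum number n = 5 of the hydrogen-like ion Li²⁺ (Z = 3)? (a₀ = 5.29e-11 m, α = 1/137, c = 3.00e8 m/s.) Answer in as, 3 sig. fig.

2110 as

r = n²a₀/Z = 5²·5.29e-11/3 = 4.41e-10 m
v = Zαc/n = 3·0.00730·3.00e8/5 = 1.31e6 m/s
T = 2πr/v = 2.11e-15 s = 2110 as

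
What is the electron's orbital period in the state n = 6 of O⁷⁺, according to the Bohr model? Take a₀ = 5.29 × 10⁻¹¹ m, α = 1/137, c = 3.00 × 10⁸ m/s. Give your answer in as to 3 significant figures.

r = n²a₀/Z = 6²·5.29 × 10⁻¹¹/8 = 2.38 × 10⁻¹⁰ m
v = Zαc/n = 8·0.00730·3.00 × 10⁸/6 = 2.92 × 10⁶ m/s
T = 2πr/v = 5.12 × 10⁻¹⁶ s = 512 as

512 as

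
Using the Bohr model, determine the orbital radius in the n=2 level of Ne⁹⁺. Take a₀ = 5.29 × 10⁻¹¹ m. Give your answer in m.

2.12 × 10⁻¹¹ m

r_n = n²a₀/Z = 2² × 5.29 × 10⁻¹¹ / 10
    = 4 × 5.29 × 10⁻¹¹ / 10 = 2.12 × 10⁻¹¹ m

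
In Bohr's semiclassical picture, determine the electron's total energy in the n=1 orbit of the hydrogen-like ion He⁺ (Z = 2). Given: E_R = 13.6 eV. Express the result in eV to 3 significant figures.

-54.4 eV

E_n = −E_R·Z²/n² = −13.6 × 2²/1² = -54.4 eV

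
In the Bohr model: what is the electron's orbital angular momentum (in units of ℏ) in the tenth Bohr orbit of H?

10

L_n = nℏ, so L/ℏ = n = 10.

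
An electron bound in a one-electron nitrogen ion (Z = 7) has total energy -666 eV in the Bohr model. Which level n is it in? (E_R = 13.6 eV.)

1

E_n = −E_R Z²/n² ⇒ n² = E_R Z²/(−E_n) = 13.6 × 7² / 666 ≈ 1.00
n = 1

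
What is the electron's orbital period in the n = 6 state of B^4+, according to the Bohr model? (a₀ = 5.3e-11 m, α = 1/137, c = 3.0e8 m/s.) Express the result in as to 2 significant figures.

1300 as

r = n²a₀/Z = 6²·5.3e-11/5 = 3.8e-10 m
v = Zαc/n = 5·0.0073·3.0e8/6 = 1.8e6 m/s
T = 2πr/v = 1.3e-15 s = 1300 as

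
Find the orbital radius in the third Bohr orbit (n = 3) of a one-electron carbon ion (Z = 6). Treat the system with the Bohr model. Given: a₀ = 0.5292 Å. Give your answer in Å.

r_n = n²a₀/Z = 3² × 0.5292 / 6
    = 9 × 0.5292 / 6 = 0.7938 Å

0.7938 Å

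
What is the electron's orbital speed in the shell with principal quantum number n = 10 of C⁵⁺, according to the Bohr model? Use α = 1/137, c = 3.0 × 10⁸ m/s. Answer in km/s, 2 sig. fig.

v_n = Zαc/n = 6 × 0.0073 × 3.0 × 10⁸ / 10
    = 1300 km/s

1300 km/s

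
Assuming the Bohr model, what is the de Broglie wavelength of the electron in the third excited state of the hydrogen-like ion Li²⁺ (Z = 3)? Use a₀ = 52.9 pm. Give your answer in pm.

443 pm

The Bohr quantisation condition is nλ = 2πr_n.
r_n = n²a₀/Z = 282 pm
λ = 2πr_n/n = 2π·282/4 = 443 pm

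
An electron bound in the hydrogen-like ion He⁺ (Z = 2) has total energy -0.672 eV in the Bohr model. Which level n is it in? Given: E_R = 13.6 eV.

E_n = −E_R Z²/n² ⇒ n² = E_R Z²/(−E_n) = 13.6 × 2² / 0.672 ≈ 80.95
n = 9

9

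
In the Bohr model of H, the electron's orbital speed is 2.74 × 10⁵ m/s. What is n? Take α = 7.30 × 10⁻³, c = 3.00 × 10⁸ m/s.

v_n = Zαc/n ⇒ n = Zαc/v = 1 × 0.00730 × 3.00 × 10⁸ / 2.74 × 10⁵ ≈ 7.99
n = 8

8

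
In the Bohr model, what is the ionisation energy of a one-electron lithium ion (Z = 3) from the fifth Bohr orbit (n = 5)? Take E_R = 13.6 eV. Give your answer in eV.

E_n = −E_R·Z²/n² = −13.6 × 3²/5² eV = -4.90 eV
Ionisation energy = −E_n = 4.90 eV

4.90 eV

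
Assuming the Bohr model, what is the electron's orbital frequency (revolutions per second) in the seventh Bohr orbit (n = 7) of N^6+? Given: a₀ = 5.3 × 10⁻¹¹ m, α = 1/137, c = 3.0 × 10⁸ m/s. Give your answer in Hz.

9.4 × 10¹⁴ Hz

r = n²a₀/Z = 3.7 × 10⁻¹⁰ m, v = Zαc/n = 2.2 × 10⁶ m/s
f = v/(2πr) = 9.4 × 10¹⁴ Hz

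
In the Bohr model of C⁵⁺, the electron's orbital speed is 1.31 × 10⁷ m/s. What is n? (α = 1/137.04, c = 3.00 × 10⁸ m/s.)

v_n = Zαc/n ⇒ n = Zαc/v = 6 × 0.00730 × 3.00 × 10⁸ / 1.31 × 10⁷ ≈ 1.00
n = 1

1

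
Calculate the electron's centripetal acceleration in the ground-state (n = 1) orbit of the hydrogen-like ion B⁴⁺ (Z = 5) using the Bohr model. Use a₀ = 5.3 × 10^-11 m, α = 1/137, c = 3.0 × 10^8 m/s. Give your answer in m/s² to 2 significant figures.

r = n²a₀/Z = 1.1 × 10^-11 m, v = Zαc/n = 1.1 × 10^7 m/s
a = v²/r = (1.1 × 10^7)² / 1.1 × 10^-11 = 1.1 × 10^25 m/s²

1.1 × 10^25 m/s²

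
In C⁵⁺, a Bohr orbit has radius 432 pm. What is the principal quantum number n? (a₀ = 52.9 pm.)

r_n = n²a₀/Z ⇒ n² = rZ/a₀ = 432 × 6 / 52.9 ≈ 49.00
n = 7

7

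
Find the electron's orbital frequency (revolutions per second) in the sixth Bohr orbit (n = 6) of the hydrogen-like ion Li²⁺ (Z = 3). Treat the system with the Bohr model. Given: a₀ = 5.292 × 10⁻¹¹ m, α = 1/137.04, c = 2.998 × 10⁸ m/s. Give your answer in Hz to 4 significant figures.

r = n²a₀/Z = 6.350 × 10⁻¹⁰ m, v = Zαc/n = 1.094 × 10⁶ m/s
f = v/(2πr) = 2.741 × 10¹⁴ Hz

2.741 × 10¹⁴ Hz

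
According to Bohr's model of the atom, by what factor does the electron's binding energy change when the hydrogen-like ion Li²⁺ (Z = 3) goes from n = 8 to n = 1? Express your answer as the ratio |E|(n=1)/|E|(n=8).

64

|E| ∝ Z^2 · n^-2; with Z fixed, |E| ∝ n^-2.
|E|(n=1)/|E|(n=8) = (1/8)^-2 = 64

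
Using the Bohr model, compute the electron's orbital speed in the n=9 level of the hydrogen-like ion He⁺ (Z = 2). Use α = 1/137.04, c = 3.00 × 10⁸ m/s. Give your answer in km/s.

486 km/s

v_n = Zαc/n = 2 × 0.00730 × 3.00 × 10⁸ / 9
    = 486 km/s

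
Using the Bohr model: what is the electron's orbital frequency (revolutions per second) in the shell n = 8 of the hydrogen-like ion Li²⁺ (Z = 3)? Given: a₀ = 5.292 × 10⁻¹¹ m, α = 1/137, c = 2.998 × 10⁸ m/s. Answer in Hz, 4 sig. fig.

r = n²a₀/Z = 1.129 × 10⁻⁹ m, v = Zαc/n = 8.206 × 10⁵ m/s
f = v/(2πr) = 1.157 × 10¹⁴ Hz

1.157 × 10¹⁴ Hz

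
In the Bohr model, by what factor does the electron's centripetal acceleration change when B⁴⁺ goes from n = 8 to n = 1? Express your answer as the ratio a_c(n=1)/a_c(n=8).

a_c ∝ Z^3 · n^-4; with Z fixed, a_c ∝ n^-4.
a_c(n=1)/a_c(n=8) = (1/8)^-4 = 4096

4096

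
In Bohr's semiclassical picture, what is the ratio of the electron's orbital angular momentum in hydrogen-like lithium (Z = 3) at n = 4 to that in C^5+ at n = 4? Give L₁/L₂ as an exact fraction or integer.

L = nℏ is independent of Z.
L₁/L₂ = n₁/n₂ = 4/4 = 1

1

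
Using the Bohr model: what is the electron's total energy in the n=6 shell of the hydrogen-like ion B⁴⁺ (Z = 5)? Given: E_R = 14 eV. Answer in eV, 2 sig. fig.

E_n = −E_R·Z²/n² = −14 × 5²/6² = -9.7 eV

-9.7 eV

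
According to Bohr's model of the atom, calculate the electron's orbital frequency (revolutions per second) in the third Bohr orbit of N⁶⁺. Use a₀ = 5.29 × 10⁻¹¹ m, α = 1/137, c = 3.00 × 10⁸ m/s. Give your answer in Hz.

1.20 × 10¹⁶ Hz

r = n²a₀/Z = 6.80 × 10⁻¹¹ m, v = Zαc/n = 5.11 × 10⁶ m/s
f = v/(2πr) = 1.20 × 10¹⁶ Hz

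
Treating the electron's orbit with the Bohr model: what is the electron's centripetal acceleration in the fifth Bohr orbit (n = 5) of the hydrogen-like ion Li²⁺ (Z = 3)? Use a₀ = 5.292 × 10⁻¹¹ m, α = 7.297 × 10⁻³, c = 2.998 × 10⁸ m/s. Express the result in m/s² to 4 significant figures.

3.907 × 10²¹ m/s²

r = n²a₀/Z = 4.410 × 10⁻¹⁰ m, v = Zαc/n = 1.313 × 10⁶ m/s
a = v²/r = (1.313 × 10⁶)² / 4.410 × 10⁻¹⁰ = 3.907 × 10²¹ m/s²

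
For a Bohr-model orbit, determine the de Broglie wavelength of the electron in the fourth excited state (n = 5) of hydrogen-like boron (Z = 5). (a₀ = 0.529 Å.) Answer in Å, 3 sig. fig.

3.32 Å

The Bohr quantisation condition is nλ = 2πr_n.
r_n = n²a₀/Z = 2.65 Å
λ = 2πr_n/n = 2π·2.65/5 = 3.32 Å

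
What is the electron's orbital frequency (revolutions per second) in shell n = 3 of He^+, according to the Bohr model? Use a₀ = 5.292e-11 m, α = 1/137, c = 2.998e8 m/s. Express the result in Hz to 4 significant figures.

r = n²a₀/Z = 2.381e-10 m, v = Zαc/n = 1.459e6 m/s
f = v/(2πr) = 9.750e14 Hz

9.750e14 Hz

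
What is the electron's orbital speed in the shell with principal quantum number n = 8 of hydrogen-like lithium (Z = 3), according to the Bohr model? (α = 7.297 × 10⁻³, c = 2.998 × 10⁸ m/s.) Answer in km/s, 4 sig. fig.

v_n = Zαc/n = 3 × 0.007297 × 2.998 × 10⁸ / 8
    = 820.4 km/s

820.4 km/s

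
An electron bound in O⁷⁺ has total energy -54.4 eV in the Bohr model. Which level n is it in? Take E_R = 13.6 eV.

E_n = −E_R Z²/n² ⇒ n² = E_R Z²/(−E_n) = 13.6 × 8² / 54.4 ≈ 16.00
n = 4

4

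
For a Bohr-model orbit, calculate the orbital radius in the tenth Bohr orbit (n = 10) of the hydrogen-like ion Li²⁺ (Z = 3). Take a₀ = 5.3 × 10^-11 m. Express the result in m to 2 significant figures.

r_n = n²a₀/Z = 10² × 5.3 × 10^-11 / 3
    = 100 × 5.3 × 10^-11 / 3 = 1.8 × 10^-9 m

1.8 × 10^-9 m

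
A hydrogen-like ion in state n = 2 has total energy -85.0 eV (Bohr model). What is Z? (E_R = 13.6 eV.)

5

E_n = −E_R Z²/n² ⇒ Z² = −E_n n²/E_R = 85.0 × 2² / 13.6 ≈ 25.00
Z = 5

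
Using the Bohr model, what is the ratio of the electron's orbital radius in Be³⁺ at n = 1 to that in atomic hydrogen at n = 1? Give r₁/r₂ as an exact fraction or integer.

1/4

r ∝ Z^-1 · n^2
r₁/r₂ = (4/1)^-1 · (1/1)^2 = 1/4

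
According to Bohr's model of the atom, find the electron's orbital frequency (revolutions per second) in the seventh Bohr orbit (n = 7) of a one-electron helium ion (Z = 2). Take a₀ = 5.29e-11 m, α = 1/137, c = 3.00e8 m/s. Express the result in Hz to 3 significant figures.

r = n²a₀/Z = 1.30e-9 m, v = Zαc/n = 6.26e5 m/s
f = v/(2πr) = 7.68e13 Hz

7.68e13 Hz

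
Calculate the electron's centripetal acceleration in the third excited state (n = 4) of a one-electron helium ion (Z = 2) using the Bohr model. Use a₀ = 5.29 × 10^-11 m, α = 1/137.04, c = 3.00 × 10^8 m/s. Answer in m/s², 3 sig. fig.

2.83 × 10^21 m/s²

r = n²a₀/Z = 4.23 × 10^-10 m, v = Zαc/n = 1.09 × 10^6 m/s
a = v²/r = (1.09 × 10^6)² / 4.23 × 10^-10 = 2.83 × 10^21 m/s²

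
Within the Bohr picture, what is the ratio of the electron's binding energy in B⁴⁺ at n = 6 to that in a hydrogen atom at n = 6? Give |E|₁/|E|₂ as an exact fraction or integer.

|E| ∝ Z^2 · n^-2
|E|₁/|E|₂ = (5/1)^2 · (6/6)^-2 = 25

25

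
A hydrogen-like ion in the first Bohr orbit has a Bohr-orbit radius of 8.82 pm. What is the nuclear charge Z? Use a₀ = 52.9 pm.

6

r_n = n²a₀/Z ⇒ Z = n²a₀/r = 1² × 52.9 / 8.82 ≈ 6.00
Z = 6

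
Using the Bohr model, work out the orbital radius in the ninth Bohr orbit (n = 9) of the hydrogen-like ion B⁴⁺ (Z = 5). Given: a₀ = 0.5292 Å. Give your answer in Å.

r_n = n²a₀/Z = 9² × 0.5292 / 5
    = 81 × 0.5292 / 5 = 8.573 Å

8.573 Å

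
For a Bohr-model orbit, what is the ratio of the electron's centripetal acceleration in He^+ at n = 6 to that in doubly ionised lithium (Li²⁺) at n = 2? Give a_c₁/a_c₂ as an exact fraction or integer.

a_c ∝ Z^3 · n^-4
a_c₁/a_c₂ = (2/3)^3 · (6/2)^-4 = 8/2187

8/2187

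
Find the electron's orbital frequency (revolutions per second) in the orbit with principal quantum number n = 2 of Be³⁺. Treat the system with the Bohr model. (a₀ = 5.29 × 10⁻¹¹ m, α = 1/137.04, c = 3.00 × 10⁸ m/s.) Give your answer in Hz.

1.32 × 10¹⁶ Hz

r = n²a₀/Z = 5.29 × 10⁻¹¹ m, v = Zαc/n = 4.38 × 10⁶ m/s
f = v/(2πr) = 1.32 × 10¹⁶ Hz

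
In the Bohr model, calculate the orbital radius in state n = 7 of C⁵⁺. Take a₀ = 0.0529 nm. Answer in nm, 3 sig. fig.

r_n = n²a₀/Z = 7² × 0.0529 / 6
    = 49 × 0.0529 / 6 = 0.432 nm

0.432 nm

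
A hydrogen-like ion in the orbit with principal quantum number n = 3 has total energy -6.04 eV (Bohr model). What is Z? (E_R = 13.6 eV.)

2

E_n = −E_R Z²/n² ⇒ Z² = −E_n n²/E_R = 6.04 × 3² / 13.6 ≈ 4.00
Z = 2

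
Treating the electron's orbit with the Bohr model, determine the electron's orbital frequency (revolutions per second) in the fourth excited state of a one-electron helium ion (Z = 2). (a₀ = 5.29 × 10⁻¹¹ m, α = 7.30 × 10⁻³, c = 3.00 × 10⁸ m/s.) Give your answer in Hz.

2.11 × 10¹⁴ Hz

r = n²a₀/Z = 6.61 × 10⁻¹⁰ m, v = Zαc/n = 8.76 × 10⁵ m/s
f = v/(2πr) = 2.11 × 10¹⁴ Hz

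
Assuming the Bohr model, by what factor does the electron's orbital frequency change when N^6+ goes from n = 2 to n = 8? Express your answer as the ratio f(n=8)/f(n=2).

f ∝ Z^2 · n^-3; with Z fixed, f ∝ n^-3.
f(n=8)/f(n=2) = (8/2)^-3 = 1/64

1/64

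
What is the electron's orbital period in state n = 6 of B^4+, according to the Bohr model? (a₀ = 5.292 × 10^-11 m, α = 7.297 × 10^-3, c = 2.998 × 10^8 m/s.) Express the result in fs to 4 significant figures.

r = n²a₀/Z = 6²·5.292 × 10^-11/5 = 3.810 × 10^-10 m
v = Zαc/n = 5·0.007297·2.998 × 10^8/6 = 1.823 × 10^6 m/s
T = 2πr/v = 1.313 × 10^-15 s = 1.313 fs

1.313 fs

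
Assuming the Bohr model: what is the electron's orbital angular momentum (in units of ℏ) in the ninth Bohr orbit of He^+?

L_n = nℏ, so L/ℏ = n = 9.

9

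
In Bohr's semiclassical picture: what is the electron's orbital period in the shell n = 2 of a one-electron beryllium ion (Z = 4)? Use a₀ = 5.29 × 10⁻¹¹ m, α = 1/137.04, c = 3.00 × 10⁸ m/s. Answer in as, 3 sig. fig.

r = n²a₀/Z = 2²·5.29 × 10⁻¹¹/4 = 5.29 × 10⁻¹¹ m
v = Zαc/n = 4·0.00730·3.00 × 10⁸/2 = 4.38 × 10⁶ m/s
T = 2πr/v = 7.59 × 10⁻¹⁷ s = 75.9 as

75.9 as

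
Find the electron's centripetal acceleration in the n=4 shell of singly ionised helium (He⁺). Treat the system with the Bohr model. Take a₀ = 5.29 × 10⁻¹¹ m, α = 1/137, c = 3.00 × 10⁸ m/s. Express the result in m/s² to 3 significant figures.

2.83 × 10²¹ m/s²

r = n²a₀/Z = 4.23 × 10⁻¹⁰ m, v = Zαc/n = 1.09 × 10⁶ m/s
a = v²/r = (1.09 × 10⁶)² / 4.23 × 10⁻¹⁰ = 2.83 × 10²¹ m/s²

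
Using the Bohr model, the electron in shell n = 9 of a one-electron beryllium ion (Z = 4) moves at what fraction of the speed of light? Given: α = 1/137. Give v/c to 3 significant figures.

0.00324

v_n = Zαc/n, so v/c = Zα/n = 4 × 0.00730 / 9 = 0.00324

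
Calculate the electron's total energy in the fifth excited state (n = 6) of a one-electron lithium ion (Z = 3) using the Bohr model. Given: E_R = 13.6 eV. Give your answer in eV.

E_n = −E_R·Z²/n² = −13.6 × 3²/6² = -3.40 eV

-3.40 eV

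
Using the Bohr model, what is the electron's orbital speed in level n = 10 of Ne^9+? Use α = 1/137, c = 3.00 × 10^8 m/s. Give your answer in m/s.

v_n = Zαc/n = 10 × 0.00730 × 3.00 × 10^8 / 10
    = 2.19 × 10^6 m/s

2.19 × 10^6 m/s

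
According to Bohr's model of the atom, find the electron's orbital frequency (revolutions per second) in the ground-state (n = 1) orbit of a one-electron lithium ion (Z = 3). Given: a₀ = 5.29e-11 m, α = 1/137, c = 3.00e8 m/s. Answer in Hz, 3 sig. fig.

5.93e16 Hz

r = n²a₀/Z = 1.76e-11 m, v = Zαc/n = 6.57e6 m/s
f = v/(2πr) = 5.93e16 Hz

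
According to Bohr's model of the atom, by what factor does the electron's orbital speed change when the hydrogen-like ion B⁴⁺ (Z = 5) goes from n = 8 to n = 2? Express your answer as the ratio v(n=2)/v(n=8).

v ∝ Z^1 · n^-1; with Z fixed, v ∝ n^-1.
v(n=2)/v(n=8) = (2/8)^-1 = 4

4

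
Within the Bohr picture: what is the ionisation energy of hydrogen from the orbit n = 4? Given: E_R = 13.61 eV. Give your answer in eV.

0.8506 eV

E_n = −E_R·Z²/n² = −13.61 × 1²/4² eV = -0.8506 eV
Ionisation energy = −E_n = 0.8506 eV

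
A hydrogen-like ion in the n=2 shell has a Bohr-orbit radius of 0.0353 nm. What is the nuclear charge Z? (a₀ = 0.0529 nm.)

r_n = n²a₀/Z ⇒ Z = n²a₀/r = 2² × 0.0529 / 0.0353 ≈ 5.99
Z = 6

6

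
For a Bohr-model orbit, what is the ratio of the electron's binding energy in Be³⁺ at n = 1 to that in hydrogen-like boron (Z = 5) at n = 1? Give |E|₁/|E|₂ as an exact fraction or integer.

|E| ∝ Z^2 · n^-2
|E|₁/|E|₂ = (4/5)^2 · (1/1)^-2 = 16/25

16/25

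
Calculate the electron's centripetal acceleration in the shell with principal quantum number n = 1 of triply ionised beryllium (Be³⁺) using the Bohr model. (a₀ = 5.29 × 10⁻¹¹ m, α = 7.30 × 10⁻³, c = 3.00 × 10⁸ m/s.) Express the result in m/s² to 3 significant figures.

r = n²a₀/Z = 1.32 × 10⁻¹¹ m, v = Zαc/n = 8.76 × 10⁶ m/s
a = v²/r = (8.76 × 10⁶)² / 1.32 × 10⁻¹¹ = 5.80 × 10²⁴ m/s²

5.80 × 10²⁴ m/s²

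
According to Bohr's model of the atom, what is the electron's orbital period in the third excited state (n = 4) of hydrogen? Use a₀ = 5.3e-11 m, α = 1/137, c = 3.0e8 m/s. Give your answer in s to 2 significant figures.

9.7e-15 s

r = n²a₀/Z = 4²·5.3e-11/1 = 8.5e-10 m
v = Zαc/n = 1·0.0073·3.0e8/4 = 5.5e5 m/s
T = 2πr/v = 9.7e-15 s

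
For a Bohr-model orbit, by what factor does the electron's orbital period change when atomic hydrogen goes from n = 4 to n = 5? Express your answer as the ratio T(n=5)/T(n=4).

125/64

T ∝ Z^-2 · n^3; with Z fixed, T ∝ n^3.
T(n=5)/T(n=4) = (5/4)^3 = 125/64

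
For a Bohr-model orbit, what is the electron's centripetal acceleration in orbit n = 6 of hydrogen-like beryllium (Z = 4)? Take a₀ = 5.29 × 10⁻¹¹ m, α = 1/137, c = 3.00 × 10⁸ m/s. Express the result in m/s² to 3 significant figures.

r = n²a₀/Z = 4.76 × 10⁻¹⁰ m, v = Zαc/n = 1.46 × 10⁶ m/s
a = v²/r = (1.46 × 10⁶)² / 4.76 × 10⁻¹⁰ = 4.48 × 10²¹ m/s²

4.48 × 10²¹ m/s²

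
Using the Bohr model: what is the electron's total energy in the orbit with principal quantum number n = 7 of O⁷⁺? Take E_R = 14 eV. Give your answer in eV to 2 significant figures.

E_n = −E_R·Z²/n² = −14 × 8²/7² = -18 eV

-18 eV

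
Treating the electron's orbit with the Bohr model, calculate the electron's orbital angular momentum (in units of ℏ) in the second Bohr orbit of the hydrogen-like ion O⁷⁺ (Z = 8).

L_n = nℏ, so L/ℏ = n = 2.

2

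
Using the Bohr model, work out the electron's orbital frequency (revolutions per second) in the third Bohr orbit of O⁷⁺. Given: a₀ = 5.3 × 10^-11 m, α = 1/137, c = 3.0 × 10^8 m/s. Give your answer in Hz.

1.6 × 10^16 Hz

r = n²a₀/Z = 6.0 × 10^-11 m, v = Zαc/n = 5.8 × 10^6 m/s
f = v/(2πr) = 1.6 × 10^16 Hz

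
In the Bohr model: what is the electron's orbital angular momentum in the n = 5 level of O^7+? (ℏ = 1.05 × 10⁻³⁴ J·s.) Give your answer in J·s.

L_n = nℏ = 5 × 1.05 × 10⁻³⁴ = 5.25 × 10⁻³⁴ J·s

5.25 × 10⁻³⁴ J·s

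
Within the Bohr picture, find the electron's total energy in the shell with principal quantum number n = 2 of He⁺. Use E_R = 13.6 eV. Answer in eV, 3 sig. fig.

-13.6 eV

E_n = −E_R·Z²/n² = −13.6 × 2²/2² = -13.6 eV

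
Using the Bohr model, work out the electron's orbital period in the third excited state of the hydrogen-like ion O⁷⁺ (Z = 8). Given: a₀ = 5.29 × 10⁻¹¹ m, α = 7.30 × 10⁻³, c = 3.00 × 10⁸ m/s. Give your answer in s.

r = n²a₀/Z = 4²·5.29 × 10⁻¹¹/8 = 1.06 × 10⁻¹⁰ m
v = Zαc/n = 8·0.00730·3.00 × 10⁸/4 = 4.38 × 10⁶ m/s
T = 2πr/v = 1.52 × 10⁻¹⁶ s

1.52 × 10⁻¹⁶ s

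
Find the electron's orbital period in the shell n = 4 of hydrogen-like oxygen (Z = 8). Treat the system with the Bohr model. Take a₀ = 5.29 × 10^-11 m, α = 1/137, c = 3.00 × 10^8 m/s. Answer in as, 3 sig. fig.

r = n²a₀/Z = 4²·5.29 × 10^-11/8 = 1.06 × 10^-10 m
v = Zαc/n = 8·0.00730·3.00 × 10^8/4 = 4.38 × 10^6 m/s
T = 2πr/v = 1.52 × 10^-16 s = 152 as

152 as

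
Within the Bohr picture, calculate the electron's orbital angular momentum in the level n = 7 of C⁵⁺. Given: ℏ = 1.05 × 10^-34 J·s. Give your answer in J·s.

L_n = nℏ = 7 × 1.05 × 10^-34 = 7.35 × 10^-34 J·s

7.35 × 10^-34 J·s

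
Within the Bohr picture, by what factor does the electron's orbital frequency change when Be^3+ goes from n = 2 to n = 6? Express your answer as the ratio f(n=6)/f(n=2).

f ∝ Z^2 · n^-3; with Z fixed, f ∝ n^-3.
f(n=6)/f(n=2) = (6/2)^-3 = 1/27

1/27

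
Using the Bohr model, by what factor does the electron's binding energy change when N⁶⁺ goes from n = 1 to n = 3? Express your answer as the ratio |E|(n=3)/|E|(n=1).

1/9

|E| ∝ Z^2 · n^-2; with Z fixed, |E| ∝ n^-2.
|E|(n=3)/|E|(n=1) = (3/1)^-2 = 1/9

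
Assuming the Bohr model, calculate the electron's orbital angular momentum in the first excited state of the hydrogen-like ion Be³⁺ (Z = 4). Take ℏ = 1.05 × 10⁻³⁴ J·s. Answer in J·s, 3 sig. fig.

2.10 × 10⁻³⁴ J·s

L_n = nℏ = 2 × 1.05 × 10⁻³⁴ = 2.10 × 10⁻³⁴ J·s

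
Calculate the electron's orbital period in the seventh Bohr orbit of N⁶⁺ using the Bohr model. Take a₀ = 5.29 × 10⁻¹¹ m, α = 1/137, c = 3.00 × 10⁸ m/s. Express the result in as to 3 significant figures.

r = n²a₀/Z = 7²·5.29 × 10⁻¹¹/7 = 3.70 × 10⁻¹⁰ m
v = Zαc/n = 7·0.00730·3.00 × 10⁸/7 = 2.19 × 10⁶ m/s
T = 2πr/v = 1.06 × 10⁻¹⁵ s = 1060 as

1060 as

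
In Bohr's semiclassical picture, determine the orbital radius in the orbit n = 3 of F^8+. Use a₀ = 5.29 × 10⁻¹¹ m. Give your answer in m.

r_n = n²a₀/Z = 3² × 5.29 × 10⁻¹¹ / 9
    = 9 × 5.29 × 10⁻¹¹ / 9 = 5.29 × 10⁻¹¹ m

5.29 × 10⁻¹¹ m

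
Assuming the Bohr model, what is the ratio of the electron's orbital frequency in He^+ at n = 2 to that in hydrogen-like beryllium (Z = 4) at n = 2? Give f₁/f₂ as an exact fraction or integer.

f ∝ Z^2 · n^-3
f₁/f₂ = (2/4)^2 · (2/2)^-3 = 1/4

1/4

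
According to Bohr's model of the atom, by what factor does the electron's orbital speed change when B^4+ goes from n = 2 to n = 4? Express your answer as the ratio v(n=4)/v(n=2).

1/2

v ∝ Z^1 · n^-1; with Z fixed, v ∝ n^-1.
v(n=4)/v(n=2) = (4/2)^-1 = 1/2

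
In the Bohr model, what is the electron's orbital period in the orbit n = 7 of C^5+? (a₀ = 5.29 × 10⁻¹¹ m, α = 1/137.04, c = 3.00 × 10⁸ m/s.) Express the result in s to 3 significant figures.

1.45 × 10⁻¹⁵ s

r = n²a₀/Z = 7²·5.29 × 10⁻¹¹/6 = 4.32 × 10⁻¹⁰ m
v = Zαc/n = 6·0.00730·3.00 × 10⁸/7 = 1.88 × 10⁶ m/s
T = 2πr/v = 1.45 × 10⁻¹⁵ s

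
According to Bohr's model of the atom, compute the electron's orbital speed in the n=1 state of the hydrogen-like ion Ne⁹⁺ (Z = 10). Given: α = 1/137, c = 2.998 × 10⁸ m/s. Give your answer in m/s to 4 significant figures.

2.188 × 10⁷ m/s

v_n = Zαc/n = 10 × 0.007299 × 2.998 × 10⁸ / 1
    = 2.188 × 10⁷ m/s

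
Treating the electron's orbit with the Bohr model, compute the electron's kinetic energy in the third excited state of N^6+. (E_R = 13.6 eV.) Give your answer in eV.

41.6 eV

For a Coulomb orbit the virial theorem gives K = −E_n.
E_n = −E_R·Z²/n², so K = E_R·Z²/n² = 13.6 × 7²/4² = 41.6 eV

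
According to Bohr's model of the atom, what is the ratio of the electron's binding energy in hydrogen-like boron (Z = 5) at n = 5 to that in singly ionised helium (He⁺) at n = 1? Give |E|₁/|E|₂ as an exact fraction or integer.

|E| ∝ Z^2 · n^-2
|E|₁/|E|₂ = (5/2)^2 · (5/1)^-2 = 1/4

1/4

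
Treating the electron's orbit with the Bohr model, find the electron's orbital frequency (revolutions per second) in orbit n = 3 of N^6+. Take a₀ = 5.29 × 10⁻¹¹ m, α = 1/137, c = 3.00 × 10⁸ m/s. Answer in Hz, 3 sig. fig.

r = n²a₀/Z = 6.80 × 10⁻¹¹ m, v = Zαc/n = 5.11 × 10⁶ m/s
f = v/(2πr) = 1.20 × 10¹⁶ Hz

1.20 × 10¹⁶ Hz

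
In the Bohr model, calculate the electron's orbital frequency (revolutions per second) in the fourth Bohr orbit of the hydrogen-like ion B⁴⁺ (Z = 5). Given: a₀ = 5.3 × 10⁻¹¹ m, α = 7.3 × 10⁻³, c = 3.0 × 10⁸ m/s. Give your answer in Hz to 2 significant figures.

2.6 × 10¹⁵ Hz

r = n²a₀/Z = 1.7 × 10⁻¹⁰ m, v = Zαc/n = 2.7 × 10⁶ m/s
f = v/(2πr) = 2.6 × 10¹⁵ Hz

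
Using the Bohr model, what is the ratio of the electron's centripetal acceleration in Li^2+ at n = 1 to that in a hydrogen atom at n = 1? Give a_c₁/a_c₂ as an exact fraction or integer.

a_c ∝ Z^3 · n^-4
a_c₁/a_c₂ = (3/1)^3 · (1/1)^-4 = 27

27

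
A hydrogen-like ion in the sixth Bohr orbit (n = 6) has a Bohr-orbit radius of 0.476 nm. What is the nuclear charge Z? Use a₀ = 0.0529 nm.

4

r_n = n²a₀/Z ⇒ Z = n²a₀/r = 6² × 0.0529 / 0.476 ≈ 4.00
Z = 4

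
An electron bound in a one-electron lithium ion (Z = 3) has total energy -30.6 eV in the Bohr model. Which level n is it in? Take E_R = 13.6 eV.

2

E_n = −E_R Z²/n² ⇒ n² = E_R Z²/(−E_n) = 13.6 × 3² / 30.6 ≈ 4.00
n = 2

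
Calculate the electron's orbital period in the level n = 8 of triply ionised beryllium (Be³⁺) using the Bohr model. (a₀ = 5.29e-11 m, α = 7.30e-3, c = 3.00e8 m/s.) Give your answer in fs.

r = n²a₀/Z = 8²·5.29e-11/4 = 8.46e-10 m
v = Zαc/n = 4·0.00730·3.00e8/8 = 1.09e6 m/s
T = 2πr/v = 4.86e-15 s = 4.86 fs

4.86 fs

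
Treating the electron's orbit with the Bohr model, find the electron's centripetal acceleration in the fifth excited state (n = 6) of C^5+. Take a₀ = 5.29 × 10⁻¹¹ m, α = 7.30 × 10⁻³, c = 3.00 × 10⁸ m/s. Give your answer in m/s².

1.51 × 10²² m/s²

r = n²a₀/Z = 3.17 × 10⁻¹⁰ m, v = Zαc/n = 2.19 × 10⁶ m/s
a = v²/r = (2.19 × 10⁶)² / 3.17 × 10⁻¹⁰ = 1.51 × 10²² m/s²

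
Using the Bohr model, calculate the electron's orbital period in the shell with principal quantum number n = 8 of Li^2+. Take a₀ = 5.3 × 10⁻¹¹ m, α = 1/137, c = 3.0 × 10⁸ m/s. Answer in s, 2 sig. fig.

8.7 × 10⁻¹⁵ s

r = n²a₀/Z = 8²·5.3 × 10⁻¹¹/3 = 1.1 × 10⁻⁹ m
v = Zαc/n = 3·0.0073·3.0 × 10⁸/8 = 8.2 × 10⁵ m/s
T = 2πr/v = 8.7 × 10⁻¹⁵ s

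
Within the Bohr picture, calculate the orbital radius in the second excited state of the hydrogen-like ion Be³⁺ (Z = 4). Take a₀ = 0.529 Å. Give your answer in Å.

1.19 Å

r_n = n²a₀/Z = 3² × 0.529 / 4
    = 9 × 0.529 / 4 = 1.19 Å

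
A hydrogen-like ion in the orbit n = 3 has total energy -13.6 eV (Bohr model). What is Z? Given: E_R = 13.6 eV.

E_n = −E_R Z²/n² ⇒ Z² = −E_n n²/E_R = 13.6 × 3² / 13.6 ≈ 9.00
Z = 3

3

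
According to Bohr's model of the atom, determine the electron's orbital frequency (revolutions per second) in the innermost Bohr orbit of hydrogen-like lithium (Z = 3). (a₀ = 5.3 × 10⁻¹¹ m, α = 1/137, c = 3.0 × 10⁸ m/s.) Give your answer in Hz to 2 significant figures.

r = n²a₀/Z = 1.8 × 10⁻¹¹ m, v = Zαc/n = 6.6 × 10⁶ m/s
f = v/(2πr) = 5.9 × 10¹⁶ Hz

5.9 × 10¹⁶ Hz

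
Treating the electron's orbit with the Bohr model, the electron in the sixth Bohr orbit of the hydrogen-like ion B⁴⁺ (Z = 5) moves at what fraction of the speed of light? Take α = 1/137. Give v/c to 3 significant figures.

v_n = Zαc/n, so v/c = Zα/n = 5 × 0.00730 / 6 = 0.00608

0.00608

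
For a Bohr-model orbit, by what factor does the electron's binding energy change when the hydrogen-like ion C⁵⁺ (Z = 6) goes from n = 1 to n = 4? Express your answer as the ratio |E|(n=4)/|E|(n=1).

1/16

|E| ∝ Z^2 · n^-2; with Z fixed, |E| ∝ n^-2.
|E|(n=4)/|E|(n=1) = (4/1)^-2 = 1/16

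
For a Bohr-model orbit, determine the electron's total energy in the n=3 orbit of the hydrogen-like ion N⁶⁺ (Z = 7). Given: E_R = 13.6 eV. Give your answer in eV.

E_n = −E_R·Z²/n² = −13.6 × 7²/3² = -74.0 eV

-74.0 eV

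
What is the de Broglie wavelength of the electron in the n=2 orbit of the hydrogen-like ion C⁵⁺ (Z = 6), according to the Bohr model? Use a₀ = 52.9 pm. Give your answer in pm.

111 pm

The Bohr quantisation condition is nλ = 2πr_n.
r_n = n²a₀/Z = 35.3 pm
λ = 2πr_n/n = 2π·35.3/2 = 111 pm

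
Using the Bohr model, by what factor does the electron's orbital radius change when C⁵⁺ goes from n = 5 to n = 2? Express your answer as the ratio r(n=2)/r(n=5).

4/25

r ∝ Z^-1 · n^2; with Z fixed, r ∝ n^2.
r(n=2)/r(n=5) = (2/5)^2 = 4/25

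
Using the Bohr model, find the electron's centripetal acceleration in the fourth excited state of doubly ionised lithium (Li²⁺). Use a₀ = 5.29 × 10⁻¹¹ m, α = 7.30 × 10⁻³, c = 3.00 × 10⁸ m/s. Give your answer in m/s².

r = n²a₀/Z = 4.41 × 10⁻¹⁰ m, v = Zαc/n = 1.31 × 10⁶ m/s
a = v²/r = (1.31 × 10⁶)² / 4.41 × 10⁻¹⁰ = 3.92 × 10²¹ m/s²

3.92 × 10²¹ m/s²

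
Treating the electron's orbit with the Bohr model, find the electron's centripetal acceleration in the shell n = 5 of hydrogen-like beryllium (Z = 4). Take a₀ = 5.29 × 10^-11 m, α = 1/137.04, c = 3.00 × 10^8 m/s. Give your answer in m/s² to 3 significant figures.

9.28 × 10^21 m/s²

r = n²a₀/Z = 3.31 × 10^-10 m, v = Zαc/n = 1.75 × 10^6 m/s
a = v²/r = (1.75 × 10^6)² / 3.31 × 10^-10 = 9.28 × 10^21 m/s²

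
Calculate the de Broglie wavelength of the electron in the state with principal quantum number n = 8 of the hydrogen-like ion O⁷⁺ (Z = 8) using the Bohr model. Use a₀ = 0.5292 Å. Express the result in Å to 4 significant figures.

The Bohr quantisation condition is nλ = 2πr_n.
r_n = n²a₀/Z = 4.234 Å
λ = 2πr_n/n = 2π·4.234/8 = 3.325 Å

3.325 Å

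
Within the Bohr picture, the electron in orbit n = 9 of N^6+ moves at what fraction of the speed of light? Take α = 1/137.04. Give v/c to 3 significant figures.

0.00568

v_n = Zαc/n, so v/c = Zα/n = 7 × 0.00730 / 9 = 0.00568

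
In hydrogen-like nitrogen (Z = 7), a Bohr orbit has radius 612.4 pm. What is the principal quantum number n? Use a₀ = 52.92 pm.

r_n = n²a₀/Z ⇒ n² = rZ/a₀ = 612.4 × 7 / 52.92 ≈ 81.01
n = 9

9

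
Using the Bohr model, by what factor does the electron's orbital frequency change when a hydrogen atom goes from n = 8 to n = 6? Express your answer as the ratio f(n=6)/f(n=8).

64/27

f ∝ Z^2 · n^-3; with Z fixed, f ∝ n^-3.
f(n=6)/f(n=8) = (6/8)^-3 = 64/27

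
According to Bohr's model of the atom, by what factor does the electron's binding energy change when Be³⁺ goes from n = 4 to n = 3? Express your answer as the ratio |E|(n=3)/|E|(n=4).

|E| ∝ Z^2 · n^-2; with Z fixed, |E| ∝ n^-2.
|E|(n=3)/|E|(n=4) = (3/4)^-2 = 16/9

16/9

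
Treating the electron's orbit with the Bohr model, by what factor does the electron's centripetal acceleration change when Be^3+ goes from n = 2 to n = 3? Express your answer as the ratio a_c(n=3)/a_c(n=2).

a_c ∝ Z^3 · n^-4; with Z fixed, a_c ∝ n^-4.
a_c(n=3)/a_c(n=2) = (3/2)^-4 = 16/81

16/81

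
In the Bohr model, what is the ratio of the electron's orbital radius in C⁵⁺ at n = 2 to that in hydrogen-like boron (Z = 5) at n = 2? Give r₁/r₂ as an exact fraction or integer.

r ∝ Z^-1 · n^2
r₁/r₂ = (6/5)^-1 · (2/2)^2 = 5/6

5/6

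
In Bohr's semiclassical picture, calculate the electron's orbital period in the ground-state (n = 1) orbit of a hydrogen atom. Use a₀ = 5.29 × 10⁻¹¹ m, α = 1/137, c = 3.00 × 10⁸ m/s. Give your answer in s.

1.52 × 10⁻¹⁶ s

r = n²a₀/Z = 1²·5.29 × 10⁻¹¹/1 = 5.29 × 10⁻¹¹ m
v = Zαc/n = 1·0.00730·3.00 × 10⁸/1 = 2.19 × 10⁶ m/s
T = 2πr/v = 1.52 × 10⁻¹⁶ s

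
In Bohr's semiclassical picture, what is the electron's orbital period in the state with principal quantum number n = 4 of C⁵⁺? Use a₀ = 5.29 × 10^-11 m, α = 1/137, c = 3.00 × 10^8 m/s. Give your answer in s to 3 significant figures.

2.70 × 10^-16 s

r = n²a₀/Z = 4²·5.29 × 10^-11/6 = 1.41 × 10^-10 m
v = Zαc/n = 6·0.00730·3.00 × 10^8/4 = 3.28 × 10^6 m/s
T = 2πr/v = 2.70 × 10^-16 s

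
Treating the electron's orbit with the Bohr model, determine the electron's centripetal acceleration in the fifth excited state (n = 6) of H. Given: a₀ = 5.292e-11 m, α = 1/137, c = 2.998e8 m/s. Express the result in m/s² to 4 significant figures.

6.982e19 m/s²

r = n²a₀/Z = 1.905e-9 m, v = Zαc/n = 3.647e5 m/s
a = v²/r = (3.647e5)² / 1.905e-9 = 6.982e19 m/s²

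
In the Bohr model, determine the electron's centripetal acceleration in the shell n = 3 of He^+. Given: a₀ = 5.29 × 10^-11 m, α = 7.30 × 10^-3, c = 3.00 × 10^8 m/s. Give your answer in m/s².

r = n²a₀/Z = 2.38 × 10^-10 m, v = Zαc/n = 1.46 × 10^6 m/s
a = v²/r = (1.46 × 10^6)² / 2.38 × 10^-10 = 8.95 × 10^21 m/s²

8.95 × 10^21 m/s²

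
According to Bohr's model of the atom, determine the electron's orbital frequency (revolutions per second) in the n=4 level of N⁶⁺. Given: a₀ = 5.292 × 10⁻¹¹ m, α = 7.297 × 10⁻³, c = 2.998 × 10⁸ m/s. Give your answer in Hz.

5.037 × 10¹⁵ Hz

r = n²a₀/Z = 1.210 × 10⁻¹⁰ m, v = Zαc/n = 3.828 × 10⁶ m/s
f = v/(2πr) = 5.037 × 10¹⁵ Hz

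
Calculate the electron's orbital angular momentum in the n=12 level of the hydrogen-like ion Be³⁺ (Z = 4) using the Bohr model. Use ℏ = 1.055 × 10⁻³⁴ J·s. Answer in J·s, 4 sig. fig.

1.266 × 10⁻³³ J·s

L_n = nℏ = 12 × 1.055 × 10⁻³⁴ = 1.266 × 10⁻³³ J·s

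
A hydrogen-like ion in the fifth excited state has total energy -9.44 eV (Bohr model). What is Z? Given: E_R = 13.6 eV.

E_n = −E_R Z²/n² ⇒ Z² = −E_n n²/E_R = 9.44 × 6² / 13.6 ≈ 24.99
Z = 5

5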